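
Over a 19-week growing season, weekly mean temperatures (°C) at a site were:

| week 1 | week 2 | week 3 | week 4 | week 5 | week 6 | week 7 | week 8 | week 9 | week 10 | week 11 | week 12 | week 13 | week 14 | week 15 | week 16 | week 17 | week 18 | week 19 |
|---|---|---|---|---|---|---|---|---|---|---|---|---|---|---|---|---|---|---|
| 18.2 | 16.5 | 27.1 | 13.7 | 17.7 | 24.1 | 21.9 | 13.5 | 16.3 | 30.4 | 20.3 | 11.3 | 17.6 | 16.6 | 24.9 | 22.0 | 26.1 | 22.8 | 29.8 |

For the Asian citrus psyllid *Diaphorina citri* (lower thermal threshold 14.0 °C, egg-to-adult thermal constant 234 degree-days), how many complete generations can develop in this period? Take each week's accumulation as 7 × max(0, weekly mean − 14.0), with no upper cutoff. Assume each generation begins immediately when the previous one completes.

3 generations

Weekly DD (7 × max(0, T̄ − 14.0)): 29.4, 17.5, 91.7, 0.0, 25.9, 70.7, 55.3, 0.0, 16.1, 114.8, 44.1, 0.0, 25.2, 18.2, 76.3, 56.0, 84.7, 61.6, 110.6.
Season total = 898.1 DD.
Complete generations = ⌊898.1 / 234⌋ = 3.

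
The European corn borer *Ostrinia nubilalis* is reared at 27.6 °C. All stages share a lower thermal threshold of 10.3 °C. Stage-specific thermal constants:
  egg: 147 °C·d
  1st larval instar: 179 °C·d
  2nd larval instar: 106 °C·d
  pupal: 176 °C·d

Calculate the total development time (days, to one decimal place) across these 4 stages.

35.1 days

Daily accumulation at 27.6 °C = 27.6 − 10.3 = 17.3 DD/day.
Total K = 147 + 179 + 106 + 176 = 608 DD.
Total duration = 608 / 17.3 = 35.145 ≈ 35.1 days.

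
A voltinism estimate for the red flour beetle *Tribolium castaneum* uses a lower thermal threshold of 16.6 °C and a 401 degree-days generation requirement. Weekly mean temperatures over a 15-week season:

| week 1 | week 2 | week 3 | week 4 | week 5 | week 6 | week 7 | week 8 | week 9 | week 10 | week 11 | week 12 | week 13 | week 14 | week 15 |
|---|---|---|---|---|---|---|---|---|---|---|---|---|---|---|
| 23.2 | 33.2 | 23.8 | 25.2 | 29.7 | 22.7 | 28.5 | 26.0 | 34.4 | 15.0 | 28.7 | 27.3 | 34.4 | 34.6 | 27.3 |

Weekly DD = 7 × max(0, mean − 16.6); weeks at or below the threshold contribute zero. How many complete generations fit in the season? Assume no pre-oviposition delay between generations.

Weekly DD (7 × max(0, T̄ − 16.6)): 46.2, 116.2, 50.4, 60.2, 91.7, 42.7, 83.3, 65.8, 124.6, 0.0, 84.7, 74.9, 124.6, 126.0, 74.9.
Season total = 1166.2 DD.
Complete generations = ⌊1166.2 / 401⌋ = 2.

2 generations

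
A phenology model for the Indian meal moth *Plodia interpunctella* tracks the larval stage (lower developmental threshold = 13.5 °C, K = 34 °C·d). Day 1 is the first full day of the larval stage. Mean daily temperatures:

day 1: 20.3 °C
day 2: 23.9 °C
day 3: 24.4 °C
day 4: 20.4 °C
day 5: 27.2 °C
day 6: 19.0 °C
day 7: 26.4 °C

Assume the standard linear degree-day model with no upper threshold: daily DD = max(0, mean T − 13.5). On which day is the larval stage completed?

Daily DD above 13.5 °C: 6.8, 10.4, 10.9, 6.9, 13.7, 5.5, 12.9.
Cumulative: 6.8, 17.2, 28.1, 35.0, 48.7, 54.2, 67.1.
The total first reaches 34 DD on day 4.

day 4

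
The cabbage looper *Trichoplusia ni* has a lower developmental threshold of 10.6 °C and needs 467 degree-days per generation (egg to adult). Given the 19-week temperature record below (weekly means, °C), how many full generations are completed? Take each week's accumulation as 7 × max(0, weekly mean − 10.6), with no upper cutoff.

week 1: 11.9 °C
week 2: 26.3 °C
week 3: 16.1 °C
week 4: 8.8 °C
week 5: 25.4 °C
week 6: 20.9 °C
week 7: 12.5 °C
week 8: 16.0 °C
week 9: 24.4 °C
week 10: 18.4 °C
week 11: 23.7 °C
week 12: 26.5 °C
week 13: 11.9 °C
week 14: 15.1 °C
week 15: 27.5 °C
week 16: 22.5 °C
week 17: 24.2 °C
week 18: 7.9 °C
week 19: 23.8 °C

Weekly DD (7 × max(0, T̄ − 10.6)): 9.1, 109.9, 38.5, 0.0, 103.6, 72.1, 13.3, 37.8, 96.6, 54.6, 91.7, 111.3, 9.1, 31.5, 118.3, 83.3, 95.2, 0.0, 92.4.
Season total = 1168.3 DD.
Complete generations = ⌊1168.3 / 467⌋ = 2.

2 generations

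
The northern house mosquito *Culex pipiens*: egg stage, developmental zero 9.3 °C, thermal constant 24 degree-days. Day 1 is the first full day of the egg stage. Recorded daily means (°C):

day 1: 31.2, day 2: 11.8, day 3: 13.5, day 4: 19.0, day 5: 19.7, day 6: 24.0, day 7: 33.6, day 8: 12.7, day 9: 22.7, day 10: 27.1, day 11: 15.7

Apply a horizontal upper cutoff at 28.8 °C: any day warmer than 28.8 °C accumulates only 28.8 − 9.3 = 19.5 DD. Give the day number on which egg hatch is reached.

Daily DD above 9.3 °C (capped at 19.5): 19.5, 2.5, 4.2, 9.7, 10.4, 14.7, 19.5, 3.4, 13.4, 17.8, 6.4.
Cumulative: 19.5, 22.0, 26.2, 35.9, 46.3, 61.0, 80.5, 83.9, 97.3, 115.1, 121.5.
The total first reaches 24 DD on day 3.

day 3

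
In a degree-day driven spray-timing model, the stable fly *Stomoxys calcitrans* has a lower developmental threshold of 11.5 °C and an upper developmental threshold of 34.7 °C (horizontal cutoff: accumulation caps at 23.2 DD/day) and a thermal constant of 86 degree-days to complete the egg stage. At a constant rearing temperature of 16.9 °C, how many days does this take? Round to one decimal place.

Daily accumulation = 16.9 − 11.5 = 5.4 DD/day.
Duration = 86 / 5.4 = 15.926 ≈ 15.9 days.

15.9 days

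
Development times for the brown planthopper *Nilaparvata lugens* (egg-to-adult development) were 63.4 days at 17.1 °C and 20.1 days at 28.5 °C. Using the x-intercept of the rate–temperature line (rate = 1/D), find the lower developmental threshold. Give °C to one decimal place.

Linear rate model ⇒ the product D·(T − T_b) is constant across temperatures.
63.4·(17.1 − T_b) = 20.1·(28.5 − T_b)
T_b = (63.4·17.1 − 20.1·28.5) / (63.4 − 20.1) = 511.29 / 43.3 = 11.808 °C ≈ 11.8 °C.

11.8 °C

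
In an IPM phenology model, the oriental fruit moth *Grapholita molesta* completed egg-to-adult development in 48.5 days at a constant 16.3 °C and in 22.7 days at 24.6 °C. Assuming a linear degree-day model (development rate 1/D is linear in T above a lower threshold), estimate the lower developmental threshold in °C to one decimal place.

9.0 °C

Linear rate model ⇒ the product D·(T − T_b) is constant across temperatures.
48.5·(16.3 − T_b) = 22.7·(24.6 − T_b)
T_b = (48.5·16.3 − 22.7·24.6) / (48.5 − 22.7) = 232.13 / 25.8 = 8.997 °C ≈ 9.0 °C.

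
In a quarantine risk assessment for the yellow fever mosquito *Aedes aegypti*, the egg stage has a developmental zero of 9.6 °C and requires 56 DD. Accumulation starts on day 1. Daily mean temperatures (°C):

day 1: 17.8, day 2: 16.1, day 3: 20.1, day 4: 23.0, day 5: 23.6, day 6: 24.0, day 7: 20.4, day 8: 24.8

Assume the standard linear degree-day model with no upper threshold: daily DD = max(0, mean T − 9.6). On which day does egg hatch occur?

day 6

Daily DD above 9.6 °C: 8.2, 6.5, 10.5, 13.4, 14.0, 14.4, 10.8, 15.2.
Cumulative: 8.2, 14.7, 25.2, 38.6, 52.6, 67.0, 77.8, 93.0.
The total first reaches 56 DD on day 6.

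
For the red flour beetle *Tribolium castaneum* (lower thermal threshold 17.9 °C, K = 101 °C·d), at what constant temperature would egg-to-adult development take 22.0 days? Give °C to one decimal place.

22.5 °C

Required daily accumulation = 101 / 22.0 = 4.591 DD/day.
T = T_base + 4.591 = 17.9 + 4.591 = 22.491 ≈ 22.5 °C.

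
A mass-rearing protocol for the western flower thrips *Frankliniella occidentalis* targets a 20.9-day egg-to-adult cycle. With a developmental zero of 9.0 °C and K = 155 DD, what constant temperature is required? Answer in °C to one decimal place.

Required daily accumulation = 155 / 20.9 = 7.416 DD/day.
T = T_base + 7.416 = 9.0 + 7.416 = 16.416 ≈ 16.4 °C.

16.4 °C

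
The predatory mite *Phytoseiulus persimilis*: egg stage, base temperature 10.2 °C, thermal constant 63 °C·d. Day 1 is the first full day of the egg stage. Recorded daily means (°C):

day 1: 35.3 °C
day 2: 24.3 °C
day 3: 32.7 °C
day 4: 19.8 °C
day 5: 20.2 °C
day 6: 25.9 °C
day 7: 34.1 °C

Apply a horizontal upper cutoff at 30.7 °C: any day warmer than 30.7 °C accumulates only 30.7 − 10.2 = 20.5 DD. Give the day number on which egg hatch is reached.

Daily DD above 10.2 °C (capped at 20.5): 20.5, 14.1, 20.5, 9.6, 10.0, 15.7, 20.5.
Cumulative: 20.5, 34.6, 55.1, 64.7, 74.7, 90.4, 110.9.
The total first reaches 63 DD on day 4.

day 4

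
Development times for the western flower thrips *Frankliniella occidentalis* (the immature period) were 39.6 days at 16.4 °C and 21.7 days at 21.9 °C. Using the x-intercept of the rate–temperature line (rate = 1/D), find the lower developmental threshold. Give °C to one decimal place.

Linear rate model ⇒ the product D·(T − T_b) is constant across temperatures.
39.6·(16.4 − T_b) = 21.7·(21.9 − T_b)
T_b = (39.6·16.4 − 21.7·21.9) / (39.6 − 21.7) = 174.21 / 17.9 = 9.732 °C ≈ 9.7 °C.

9.7 °C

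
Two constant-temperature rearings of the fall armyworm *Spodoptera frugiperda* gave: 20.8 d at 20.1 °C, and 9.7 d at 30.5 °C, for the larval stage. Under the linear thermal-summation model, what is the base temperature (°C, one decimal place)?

11.0 °C

Under the model K = D·(T − T_b), so D₁·(T₁ − T_b) = D₂·(T₂ − T_b).
20.8·(20.1 − T_b) = 9.7·(30.5 − T_b)
T_b = (20.8·20.1 − 9.7·30.5) / (20.8 − 9.7) = 122.23 / 11.1 = 11.012 °C ≈ 11.0 °C.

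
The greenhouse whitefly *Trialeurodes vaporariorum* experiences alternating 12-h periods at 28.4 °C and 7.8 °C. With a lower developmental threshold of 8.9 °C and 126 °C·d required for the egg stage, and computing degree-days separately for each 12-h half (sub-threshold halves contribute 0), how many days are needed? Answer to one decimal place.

Day half: max(0, 28.4 − 8.9) × 0.5 = 19.5 × 0.5 = 9.75 DD.
Night half: max(0, 7.8 − 8.9) × 0.5 = 0.0 × 0.5 = 0.00 DD.
Per 24 h: 9.75 DD/day.
Duration = 126 / 9.75 = 12.923 ≈ 12.9 days.

12.9 days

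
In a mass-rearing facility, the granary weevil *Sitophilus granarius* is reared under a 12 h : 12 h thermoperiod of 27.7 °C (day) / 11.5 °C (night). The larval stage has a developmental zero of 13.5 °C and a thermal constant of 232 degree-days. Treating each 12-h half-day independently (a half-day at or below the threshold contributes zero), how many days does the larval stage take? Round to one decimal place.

Day half: max(0, 27.7 − 13.5) × 0.5 = 14.2 × 0.5 = 7.10 DD.
Night half: max(0, 11.5 − 13.5) × 0.5 = 0.0 × 0.5 = 0.00 DD.
Per 24 h: 7.10 DD/day.
Duration = 232 / 7.10 = 32.676 ≈ 32.7 days.

32.7 days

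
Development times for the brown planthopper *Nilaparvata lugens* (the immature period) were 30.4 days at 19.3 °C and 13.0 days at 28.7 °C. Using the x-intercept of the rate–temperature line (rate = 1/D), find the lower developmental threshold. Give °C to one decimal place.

Linear rate model ⇒ the product D·(T − T_b) is constant across temperatures.
30.4·(19.3 − T_b) = 13.0·(28.7 − T_b)
T_b = (30.4·19.3 − 13.0·28.7) / (30.4 − 13.0) = 213.62 / 17.4 = 12.277 °C ≈ 12.3 °C.

12.3 °C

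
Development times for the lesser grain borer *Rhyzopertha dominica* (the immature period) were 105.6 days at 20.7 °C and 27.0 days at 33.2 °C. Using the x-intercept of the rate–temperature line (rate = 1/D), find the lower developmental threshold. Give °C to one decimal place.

16.4 °C

Under the model K = D·(T − T_b), so D₁·(T₁ − T_b) = D₂·(T₂ − T_b).
105.6·(20.7 − T_b) = 27.0·(33.2 − T_b)
T_b = (105.6·20.7 − 27.0·33.2) / (105.6 − 27.0) = 1289.52 / 78.6 = 16.406 °C ≈ 16.4 °C.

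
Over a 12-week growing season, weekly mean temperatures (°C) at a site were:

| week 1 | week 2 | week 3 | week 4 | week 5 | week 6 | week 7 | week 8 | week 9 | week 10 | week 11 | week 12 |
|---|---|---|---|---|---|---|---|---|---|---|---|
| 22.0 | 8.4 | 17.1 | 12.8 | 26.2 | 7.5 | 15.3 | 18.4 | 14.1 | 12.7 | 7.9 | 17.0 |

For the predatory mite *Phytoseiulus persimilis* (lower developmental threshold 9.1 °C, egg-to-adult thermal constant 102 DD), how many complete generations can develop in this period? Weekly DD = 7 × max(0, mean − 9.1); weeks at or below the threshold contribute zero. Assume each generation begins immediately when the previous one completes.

Weekly DD (7 × max(0, T̄ − 9.1)): 90.3, 0.0, 56.0, 25.9, 119.7, 0.0, 43.4, 65.1, 35.0, 25.2, 0.0, 55.3.
Season total = 515.9 DD.
Complete generations = ⌊515.9 / 102⌋ = 5.

5 generations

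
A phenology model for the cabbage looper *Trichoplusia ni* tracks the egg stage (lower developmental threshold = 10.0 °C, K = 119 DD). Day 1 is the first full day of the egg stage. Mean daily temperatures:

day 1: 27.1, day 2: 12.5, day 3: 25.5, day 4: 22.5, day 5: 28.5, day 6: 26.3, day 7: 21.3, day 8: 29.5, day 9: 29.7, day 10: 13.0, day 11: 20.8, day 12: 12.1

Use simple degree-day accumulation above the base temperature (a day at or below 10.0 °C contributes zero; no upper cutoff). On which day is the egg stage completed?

day 9

Daily DD above 10.0 °C: 17.1, 2.5, 15.5, 12.5, 18.5, 16.3, 11.3, 19.5, 19.7, 3.0, 10.8, 2.1.
Cumulative: 17.1, 19.6, 35.1, 47.6, 66.1, 82.4, 93.7, 113.2, 132.9, 135.9, 146.7, 148.8.
The total first reaches 119 DD on day 9.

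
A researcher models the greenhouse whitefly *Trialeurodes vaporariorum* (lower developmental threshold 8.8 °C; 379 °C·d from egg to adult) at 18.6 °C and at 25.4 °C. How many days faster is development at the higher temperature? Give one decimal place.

At 18.6 °C: 379 / (18.6 − 8.8) = 379 / 9.8 = 38.673 d.
At 25.4 °C: 379 / (25.4 − 8.8) = 379 / 16.6 = 22.831 d.
Difference = |38.673 − 22.831| = 15.842 ≈ 15.8 days.

15.8 days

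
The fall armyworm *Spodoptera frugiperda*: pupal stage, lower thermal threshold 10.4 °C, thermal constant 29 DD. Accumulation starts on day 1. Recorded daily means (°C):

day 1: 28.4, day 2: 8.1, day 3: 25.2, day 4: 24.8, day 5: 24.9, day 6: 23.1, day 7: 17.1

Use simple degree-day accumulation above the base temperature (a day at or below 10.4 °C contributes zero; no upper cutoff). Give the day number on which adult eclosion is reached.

day 3

Daily DD above 10.4 °C: 18.0, 0.0, 14.8, 14.4, 14.5, 12.7, 6.7.
Cumulative: 18.0, 18.0, 32.8, 47.2, 61.7, 74.4, 81.1.
The total first reaches 29 DD on day 3.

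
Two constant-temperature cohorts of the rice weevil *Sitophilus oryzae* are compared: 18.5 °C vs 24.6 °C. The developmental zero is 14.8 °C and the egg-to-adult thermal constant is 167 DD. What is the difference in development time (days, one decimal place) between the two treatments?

At 18.5 °C: 167 / (18.5 − 14.8) = 167 / 3.7 = 45.135 d.
At 24.6 °C: 167 / (24.6 − 14.8) = 167 / 9.8 = 17.041 d.
Difference = |45.135 − 17.041| = 28.094 ≈ 28.1 days.

28.1 days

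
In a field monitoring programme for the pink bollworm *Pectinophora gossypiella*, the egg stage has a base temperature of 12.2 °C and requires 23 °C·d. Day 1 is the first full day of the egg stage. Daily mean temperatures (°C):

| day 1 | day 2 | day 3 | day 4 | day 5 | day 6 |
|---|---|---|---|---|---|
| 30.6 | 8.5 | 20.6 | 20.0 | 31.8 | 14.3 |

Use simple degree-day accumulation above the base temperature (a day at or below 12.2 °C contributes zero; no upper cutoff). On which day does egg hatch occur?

day 3

Daily DD above 12.2 °C: 18.4, 0.0, 8.4, 7.8, 19.6, 2.1.
Cumulative: 18.4, 18.4, 26.8, 34.6, 54.2, 56.3.
The total first reaches 23 DD on day 3.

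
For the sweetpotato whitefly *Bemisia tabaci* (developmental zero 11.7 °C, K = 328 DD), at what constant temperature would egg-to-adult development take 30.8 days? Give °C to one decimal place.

Required daily accumulation = 328 / 30.8 = 10.649 DD/day.
T = T_base + 10.649 = 11.7 + 10.649 = 22.349 ≈ 22.3 °C.

22.3 °C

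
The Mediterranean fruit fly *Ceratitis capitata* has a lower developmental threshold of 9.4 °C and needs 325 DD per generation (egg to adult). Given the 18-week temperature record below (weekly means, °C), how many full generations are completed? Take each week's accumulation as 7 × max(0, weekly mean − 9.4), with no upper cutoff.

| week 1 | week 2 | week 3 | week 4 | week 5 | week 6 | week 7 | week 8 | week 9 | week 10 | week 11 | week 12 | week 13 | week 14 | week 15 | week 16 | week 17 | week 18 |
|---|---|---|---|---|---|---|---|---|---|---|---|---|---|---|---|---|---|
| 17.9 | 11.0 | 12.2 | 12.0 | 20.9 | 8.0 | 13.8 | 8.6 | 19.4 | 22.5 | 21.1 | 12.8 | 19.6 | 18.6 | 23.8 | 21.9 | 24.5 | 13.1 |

2 generations

Weekly DD (7 × max(0, T̄ − 9.4)): 59.5, 11.2, 19.6, 18.2, 80.5, 0.0, 30.8, 0.0, 70.0, 91.7, 81.9, 23.8, 71.4, 64.4, 100.8, 87.5, 105.7, 25.9.
Season total = 942.9 DD.
Complete generations = ⌊942.9 / 325⌋ = 2.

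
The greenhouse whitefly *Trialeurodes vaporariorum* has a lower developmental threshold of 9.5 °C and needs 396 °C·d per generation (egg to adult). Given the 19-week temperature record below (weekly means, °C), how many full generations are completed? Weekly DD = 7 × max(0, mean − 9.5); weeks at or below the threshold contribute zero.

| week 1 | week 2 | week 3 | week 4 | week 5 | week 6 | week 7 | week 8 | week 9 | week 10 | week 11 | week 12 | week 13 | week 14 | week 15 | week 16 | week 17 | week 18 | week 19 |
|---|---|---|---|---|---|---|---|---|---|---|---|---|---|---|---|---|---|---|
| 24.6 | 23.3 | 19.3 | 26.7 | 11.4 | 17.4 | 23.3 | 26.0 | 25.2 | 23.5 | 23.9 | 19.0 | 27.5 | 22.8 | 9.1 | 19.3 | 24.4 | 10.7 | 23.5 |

3 generations

Weekly DD (7 × max(0, T̄ − 9.5)): 105.7, 96.6, 68.6, 120.4, 13.3, 55.3, 96.6, 115.5, 109.9, 98.0, 100.8, 66.5, 126.0, 93.1, 0.0, 68.6, 104.3, 8.4, 98.0.
Season total = 1545.6 DD.
Complete generations = ⌊1545.6 / 396⌋ = 3.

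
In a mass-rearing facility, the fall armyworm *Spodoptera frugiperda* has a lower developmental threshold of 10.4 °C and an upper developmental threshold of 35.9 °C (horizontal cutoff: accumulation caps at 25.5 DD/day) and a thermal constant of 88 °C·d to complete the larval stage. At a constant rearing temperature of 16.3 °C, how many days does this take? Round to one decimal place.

Daily accumulation = 16.3 − 10.4 = 5.9 DD/day.
Duration = 88 / 5.9 = 14.915 ≈ 14.9 days.

14.9 days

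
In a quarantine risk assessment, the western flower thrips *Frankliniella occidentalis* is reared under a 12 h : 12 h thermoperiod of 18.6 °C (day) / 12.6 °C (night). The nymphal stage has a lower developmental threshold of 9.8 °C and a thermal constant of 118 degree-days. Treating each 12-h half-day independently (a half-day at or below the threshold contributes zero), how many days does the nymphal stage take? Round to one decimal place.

Day half: max(0, 18.6 − 9.8) × 0.5 = 8.8 × 0.5 = 4.40 DD.
Night half: max(0, 12.6 − 9.8) × 0.5 = 2.8 × 0.5 = 1.40 DD.
Per 24 h: 5.80 DD/day.
Duration = 118 / 5.80 = 20.345 ≈ 20.3 days.

20.3 days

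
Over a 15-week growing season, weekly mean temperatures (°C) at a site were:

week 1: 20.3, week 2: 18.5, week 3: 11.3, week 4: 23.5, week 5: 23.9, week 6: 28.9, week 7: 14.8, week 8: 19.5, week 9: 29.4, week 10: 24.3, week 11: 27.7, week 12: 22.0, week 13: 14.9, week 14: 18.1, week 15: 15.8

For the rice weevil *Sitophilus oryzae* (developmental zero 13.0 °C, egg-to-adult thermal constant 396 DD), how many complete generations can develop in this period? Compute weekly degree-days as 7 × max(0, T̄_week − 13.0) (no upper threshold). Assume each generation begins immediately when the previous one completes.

Weekly DD (7 × max(0, T̄ − 13.0)): 51.1, 38.5, 0.0, 73.5, 76.3, 111.3, 12.6, 45.5, 114.8, 79.1, 102.9, 63.0, 13.3, 35.7, 19.6.
Season total = 837.2 DD.
Complete generations = ⌊837.2 / 396⌋ = 2.

2 generations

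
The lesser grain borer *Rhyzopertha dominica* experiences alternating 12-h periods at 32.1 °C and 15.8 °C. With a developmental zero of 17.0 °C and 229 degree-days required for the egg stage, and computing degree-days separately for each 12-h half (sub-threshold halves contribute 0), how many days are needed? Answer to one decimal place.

Day half: max(0, 32.1 − 17.0) × 0.5 = 15.1 × 0.5 = 7.55 DD.
Night half: max(0, 15.8 − 17.0) × 0.5 = 0.0 × 0.5 = 0.00 DD.
Per 24 h: 7.55 DD/day.
Duration = 229 / 7.55 = 30.331 ≈ 30.3 days.

30.3 days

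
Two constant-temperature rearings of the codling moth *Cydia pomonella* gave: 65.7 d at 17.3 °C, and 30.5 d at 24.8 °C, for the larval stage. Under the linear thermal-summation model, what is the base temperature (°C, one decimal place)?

Equal thermal constants: D₁(T₁ − T_b) = D₂(T₂ − T_b).
65.7·(17.3 − T_b) = 30.5·(24.8 − T_b)
T_b = (65.7·17.3 − 30.5·24.8) / (65.7 − 30.5) = 380.21 / 35.2 = 10.801 °C ≈ 10.8 °C.

10.8 °C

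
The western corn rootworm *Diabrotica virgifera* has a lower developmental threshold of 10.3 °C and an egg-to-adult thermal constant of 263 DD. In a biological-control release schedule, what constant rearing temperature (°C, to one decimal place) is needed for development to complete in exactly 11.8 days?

Required daily accumulation = 263 / 11.8 = 22.288 DD/day.
T = T_base + 22.288 = 10.3 + 22.288 = 32.588 ≈ 32.6 °C.

32.6 °C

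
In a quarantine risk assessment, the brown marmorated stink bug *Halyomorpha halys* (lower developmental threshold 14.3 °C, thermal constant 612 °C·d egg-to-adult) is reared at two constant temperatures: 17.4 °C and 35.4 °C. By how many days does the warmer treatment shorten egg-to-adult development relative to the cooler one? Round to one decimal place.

168.4 days

At 17.4 °C: 612 / (17.4 − 14.3) = 612 / 3.1 = 197.419 d.
At 35.4 °C: 612 / (35.4 − 14.3) = 612 / 21.1 = 29.005 d.
Difference = |197.419 − 29.005| = 168.415 ≈ 168.4 days.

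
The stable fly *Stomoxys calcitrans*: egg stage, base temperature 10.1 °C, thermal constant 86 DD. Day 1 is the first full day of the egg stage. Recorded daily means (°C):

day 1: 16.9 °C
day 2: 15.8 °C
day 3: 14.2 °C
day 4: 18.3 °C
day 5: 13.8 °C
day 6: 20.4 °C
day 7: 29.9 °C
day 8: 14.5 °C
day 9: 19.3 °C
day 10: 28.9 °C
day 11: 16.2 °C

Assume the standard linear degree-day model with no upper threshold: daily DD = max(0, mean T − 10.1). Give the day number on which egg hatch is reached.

day 10

Daily DD above 10.1 °C: 6.8, 5.7, 4.1, 8.2, 3.7, 10.3, 19.8, 4.4, 9.2, 18.8, 6.1.
Cumulative: 6.8, 12.5, 16.6, 24.8, 28.5, 38.8, 58.6, 63.0, 72.2, 91.0, 97.1.
The total first reaches 86 DD on day 10.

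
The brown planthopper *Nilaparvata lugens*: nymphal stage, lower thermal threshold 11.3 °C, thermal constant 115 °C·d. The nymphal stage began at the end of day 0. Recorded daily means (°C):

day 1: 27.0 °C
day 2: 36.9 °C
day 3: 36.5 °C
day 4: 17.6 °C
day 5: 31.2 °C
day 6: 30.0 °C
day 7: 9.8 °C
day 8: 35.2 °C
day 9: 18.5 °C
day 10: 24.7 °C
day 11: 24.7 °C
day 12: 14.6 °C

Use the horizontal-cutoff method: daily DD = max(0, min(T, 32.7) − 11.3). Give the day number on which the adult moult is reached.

Daily DD above 11.3 °C (capped at 21.4): 15.7, 21.4, 21.4, 6.3, 19.9, 18.7, 0.0, 21.4, 7.2, 13.4, 13.4, 3.3.
Cumulative: 15.7, 37.1, 58.5, 64.8, 84.7, 103.4, 103.4, 124.8, 132.0, 145.4, 158.8, 162.1.
The total first reaches 115 DD on day 8.

day 8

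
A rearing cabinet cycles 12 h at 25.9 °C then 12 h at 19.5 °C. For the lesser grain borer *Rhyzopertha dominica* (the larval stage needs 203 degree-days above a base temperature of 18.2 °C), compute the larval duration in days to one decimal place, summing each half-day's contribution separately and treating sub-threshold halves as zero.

45.1 days

Day half: max(0, 25.9 − 18.2) × 0.5 = 7.7 × 0.5 = 3.85 DD.
Night half: max(0, 19.5 − 18.2) × 0.5 = 1.3 × 0.5 = 0.65 DD.
Per 24 h: 4.50 DD/day.
Duration = 203 / 4.50 = 45.111 ≈ 45.1 days.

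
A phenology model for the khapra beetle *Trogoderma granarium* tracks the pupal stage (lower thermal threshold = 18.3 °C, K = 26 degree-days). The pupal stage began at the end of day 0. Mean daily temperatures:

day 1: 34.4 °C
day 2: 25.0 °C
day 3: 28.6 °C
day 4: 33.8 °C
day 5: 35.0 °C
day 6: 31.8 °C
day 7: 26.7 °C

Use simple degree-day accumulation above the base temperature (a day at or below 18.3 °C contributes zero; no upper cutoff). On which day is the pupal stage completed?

day 3

Daily DD above 18.3 °C: 16.1, 6.7, 10.3, 15.5, 16.7, 13.5, 8.4.
Cumulative: 16.1, 22.8, 33.1, 48.6, 65.3, 78.8, 87.2.
The total first reaches 26 DD on day 3.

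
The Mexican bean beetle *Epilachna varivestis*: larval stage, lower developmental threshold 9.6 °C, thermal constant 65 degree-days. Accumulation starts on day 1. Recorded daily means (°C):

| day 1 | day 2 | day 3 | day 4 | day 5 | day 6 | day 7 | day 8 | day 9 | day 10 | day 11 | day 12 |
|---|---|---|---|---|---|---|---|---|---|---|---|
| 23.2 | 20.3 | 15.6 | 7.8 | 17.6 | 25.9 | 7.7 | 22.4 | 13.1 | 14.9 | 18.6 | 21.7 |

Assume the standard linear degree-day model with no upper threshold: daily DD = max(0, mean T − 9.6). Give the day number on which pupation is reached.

day 8

Daily DD above 9.6 °C: 13.6, 10.7, 6.0, 0.0, 8.0, 16.3, 0.0, 12.8, 3.5, 5.3, 9.0, 12.1.
Cumulative: 13.6, 24.3, 30.3, 30.3, 38.3, 54.6, 54.6, 67.4, 70.9, 76.2, 85.2, 97.3.
The total first reaches 65 DD on day 8.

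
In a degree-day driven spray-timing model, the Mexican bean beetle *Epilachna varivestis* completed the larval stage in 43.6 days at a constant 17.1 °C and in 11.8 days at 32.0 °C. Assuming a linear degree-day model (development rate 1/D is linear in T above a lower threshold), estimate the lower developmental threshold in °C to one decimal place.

Linear rate model ⇒ the product D·(T − T_b) is constant across temperatures.
43.6·(17.1 − T_b) = 11.8·(32.0 − T_b)
T_b = (43.6·17.1 − 11.8·32.0) / (43.6 − 11.8) = 367.96 / 31.8 = 11.571 °C ≈ 11.6 °C.

11.6 °C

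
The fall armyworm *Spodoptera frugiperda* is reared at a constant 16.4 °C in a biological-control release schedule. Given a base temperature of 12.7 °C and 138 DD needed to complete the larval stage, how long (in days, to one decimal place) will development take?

Daily accumulation = 16.4 − 12.7 = 3.7 DD/day.
Duration = 138 / 3.7 = 37.297 ≈ 37.3 days.

37.3 days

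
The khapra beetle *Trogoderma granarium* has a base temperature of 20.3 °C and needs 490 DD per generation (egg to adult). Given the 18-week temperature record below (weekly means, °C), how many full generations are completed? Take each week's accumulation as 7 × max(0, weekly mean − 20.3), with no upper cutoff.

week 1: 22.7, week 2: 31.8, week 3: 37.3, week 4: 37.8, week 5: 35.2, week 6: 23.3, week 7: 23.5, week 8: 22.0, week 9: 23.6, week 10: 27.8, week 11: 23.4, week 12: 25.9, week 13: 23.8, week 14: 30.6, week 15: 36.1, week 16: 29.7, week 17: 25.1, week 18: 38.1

2 generations

Weekly DD (7 × max(0, T̄ − 20.3)): 16.8, 80.5, 119.0, 122.5, 104.3, 21.0, 22.4, 11.9, 23.1, 52.5, 21.7, 39.2, 24.5, 72.1, 110.6, 65.8, 33.6, 124.6.
Season total = 1066.1 DD.
Complete generations = ⌊1066.1 / 490⌋ = 2.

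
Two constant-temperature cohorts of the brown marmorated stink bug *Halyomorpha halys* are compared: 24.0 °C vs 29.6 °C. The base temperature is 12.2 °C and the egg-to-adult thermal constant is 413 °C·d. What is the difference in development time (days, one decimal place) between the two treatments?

11.3 days

At 24.0 °C: 413 / (24.0 − 12.2) = 413 / 11.8 = 35.000 d.
At 29.6 °C: 413 / (29.6 − 12.2) = 413 / 17.4 = 23.736 d.
Difference = |35.000 − 23.736| = 11.264 ≈ 11.3 days.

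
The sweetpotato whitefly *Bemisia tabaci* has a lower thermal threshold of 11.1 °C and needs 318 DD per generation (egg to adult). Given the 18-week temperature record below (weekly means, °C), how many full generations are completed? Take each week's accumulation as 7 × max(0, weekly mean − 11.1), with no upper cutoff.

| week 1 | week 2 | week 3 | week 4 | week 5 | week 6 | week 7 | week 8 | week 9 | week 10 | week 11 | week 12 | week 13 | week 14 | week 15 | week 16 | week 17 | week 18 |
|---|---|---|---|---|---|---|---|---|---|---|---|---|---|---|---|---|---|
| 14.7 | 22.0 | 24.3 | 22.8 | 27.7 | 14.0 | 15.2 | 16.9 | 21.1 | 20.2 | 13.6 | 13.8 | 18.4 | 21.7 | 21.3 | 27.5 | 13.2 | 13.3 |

3 generations

Weekly DD (7 × max(0, T̄ − 11.1)): 25.2, 76.3, 92.4, 81.9, 116.2, 20.3, 28.7, 40.6, 70.0, 63.7, 17.5, 18.9, 51.1, 74.2, 71.4, 114.8, 14.7, 15.4.
Season total = 993.3 DD.
Complete generations = ⌊993.3 / 318⌋ = 3.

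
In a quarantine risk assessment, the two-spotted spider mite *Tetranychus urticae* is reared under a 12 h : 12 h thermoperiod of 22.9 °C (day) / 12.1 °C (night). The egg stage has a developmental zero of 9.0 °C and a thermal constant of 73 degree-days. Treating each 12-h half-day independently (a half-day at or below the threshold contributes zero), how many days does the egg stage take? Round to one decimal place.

Day half: max(0, 22.9 − 9.0) × 0.5 = 13.9 × 0.5 = 6.95 DD.
Night half: max(0, 12.1 − 9.0) × 0.5 = 3.1 × 0.5 = 1.55 DD.
Per 24 h: 8.50 DD/day.
Duration = 73 / 8.50 = 8.588 ≈ 8.6 days.

8.6 days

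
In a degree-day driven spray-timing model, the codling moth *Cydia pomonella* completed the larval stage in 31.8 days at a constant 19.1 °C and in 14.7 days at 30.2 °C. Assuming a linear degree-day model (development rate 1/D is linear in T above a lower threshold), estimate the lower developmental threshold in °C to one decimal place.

9.6 °C

Linear rate model ⇒ the product D·(T − T_b) is constant across temperatures.
31.8·(19.1 − T_b) = 14.7·(30.2 − T_b)
T_b = (31.8·19.1 − 14.7·30.2) / (31.8 − 14.7) = 163.44 / 17.1 = 9.558 °C ≈ 9.6 °C.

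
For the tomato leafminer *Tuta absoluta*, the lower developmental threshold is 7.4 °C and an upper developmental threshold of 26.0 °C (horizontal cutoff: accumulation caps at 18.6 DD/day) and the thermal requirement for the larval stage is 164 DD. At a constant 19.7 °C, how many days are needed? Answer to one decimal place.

13.3 days

Daily accumulation = 19.7 − 7.4 = 12.3 DD/day.
Duration = 164 / 12.3 = 13.333 ≈ 13.3 days.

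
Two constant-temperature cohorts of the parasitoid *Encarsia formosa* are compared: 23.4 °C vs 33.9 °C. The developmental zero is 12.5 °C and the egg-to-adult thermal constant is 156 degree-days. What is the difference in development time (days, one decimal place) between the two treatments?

7.0 days

At 23.4 °C: 156 / (23.4 − 12.5) = 156 / 10.9 = 14.312 d.
At 33.9 °C: 156 / (33.9 − 12.5) = 156 / 21.4 = 7.290 d.
Difference = |14.312 − 7.290| = 7.022 ≈ 7.0 days.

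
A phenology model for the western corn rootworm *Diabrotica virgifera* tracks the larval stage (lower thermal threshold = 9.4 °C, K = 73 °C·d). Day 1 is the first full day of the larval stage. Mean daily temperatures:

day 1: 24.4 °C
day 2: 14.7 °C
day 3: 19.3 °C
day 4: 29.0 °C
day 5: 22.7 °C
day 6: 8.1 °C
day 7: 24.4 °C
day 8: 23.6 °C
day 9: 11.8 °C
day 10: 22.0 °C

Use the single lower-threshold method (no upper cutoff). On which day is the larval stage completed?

Daily DD above 9.4 °C: 15.0, 5.3, 9.9, 19.6, 13.3, 0.0, 15.0, 14.2, 2.4, 12.6.
Cumulative: 15.0, 20.3, 30.2, 49.8, 63.1, 63.1, 78.1, 92.3, 94.7, 107.3.
The total first reaches 73 DD on day 7.

day 7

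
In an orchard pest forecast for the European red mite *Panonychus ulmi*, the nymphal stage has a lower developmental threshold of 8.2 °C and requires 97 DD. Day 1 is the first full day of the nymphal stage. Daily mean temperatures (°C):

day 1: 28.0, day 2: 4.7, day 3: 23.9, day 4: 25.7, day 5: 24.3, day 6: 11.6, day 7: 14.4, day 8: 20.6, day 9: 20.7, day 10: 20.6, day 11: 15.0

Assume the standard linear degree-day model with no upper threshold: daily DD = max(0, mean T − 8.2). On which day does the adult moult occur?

day 9

Daily DD above 8.2 °C: 19.8, 0.0, 15.7, 17.5, 16.1, 3.4, 6.2, 12.4, 12.5, 12.4, 6.8.
Cumulative: 19.8, 19.8, 35.5, 53.0, 69.1, 72.5, 78.7, 91.1, 103.6, 116.0, 122.8.
The total first reaches 97 DD on day 9.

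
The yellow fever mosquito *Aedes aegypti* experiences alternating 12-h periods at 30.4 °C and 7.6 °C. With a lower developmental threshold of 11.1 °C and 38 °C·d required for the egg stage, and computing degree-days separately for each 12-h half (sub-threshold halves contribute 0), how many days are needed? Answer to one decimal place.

Day half: max(0, 30.4 − 11.1) × 0.5 = 19.3 × 0.5 = 9.65 DD.
Night half: max(0, 7.6 − 11.1) × 0.5 = 0.0 × 0.5 = 0.00 DD.
Per 24 h: 9.65 DD/day.
Duration = 38 / 9.65 = 3.938 ≈ 3.9 days.

3.9 days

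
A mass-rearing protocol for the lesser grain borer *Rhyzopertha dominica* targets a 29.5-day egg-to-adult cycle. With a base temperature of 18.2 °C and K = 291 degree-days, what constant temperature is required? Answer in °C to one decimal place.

Required daily accumulation = 291 / 29.5 = 9.864 DD/day.
T = T_base + 9.864 = 18.2 + 9.864 = 28.064 ≈ 28.1 °C.

28.1 °C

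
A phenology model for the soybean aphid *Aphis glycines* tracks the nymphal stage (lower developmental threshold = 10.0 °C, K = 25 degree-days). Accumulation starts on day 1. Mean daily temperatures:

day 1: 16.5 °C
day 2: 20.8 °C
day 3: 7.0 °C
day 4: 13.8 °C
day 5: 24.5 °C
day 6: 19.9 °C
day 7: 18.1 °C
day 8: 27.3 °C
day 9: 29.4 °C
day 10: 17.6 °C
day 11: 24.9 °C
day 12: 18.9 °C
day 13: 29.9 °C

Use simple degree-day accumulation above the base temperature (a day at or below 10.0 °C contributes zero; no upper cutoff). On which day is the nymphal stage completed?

Daily DD above 10.0 °C: 6.5, 10.8, 0.0, 3.8, 14.5, 9.9, 8.1, 17.3, 19.4, 7.6, 14.9, 8.9, 19.9.
Cumulative: 6.5, 17.3, 17.3, 21.1, 35.6, 45.5, 53.6, 70.9, 90.3, 97.9, 112.8, 121.7, 141.6.
The total first reaches 25 DD on day 5.

day 5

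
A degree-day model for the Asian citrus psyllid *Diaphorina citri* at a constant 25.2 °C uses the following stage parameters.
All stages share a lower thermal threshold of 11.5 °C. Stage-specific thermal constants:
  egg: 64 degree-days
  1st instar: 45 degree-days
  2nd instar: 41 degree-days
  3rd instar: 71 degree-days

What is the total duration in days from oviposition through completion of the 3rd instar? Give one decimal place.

16.1 days

Daily accumulation at 25.2 °C = 25.2 − 11.5 = 13.7 DD/day.
Total K = 64 + 45 + 41 + 71 = 221 DD.
Total duration = 221 / 13.7 = 16.131 ≈ 16.1 days.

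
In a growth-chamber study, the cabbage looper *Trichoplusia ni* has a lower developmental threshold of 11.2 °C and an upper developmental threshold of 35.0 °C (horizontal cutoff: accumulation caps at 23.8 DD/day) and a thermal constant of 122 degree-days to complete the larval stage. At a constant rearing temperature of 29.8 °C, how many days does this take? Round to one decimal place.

Daily accumulation = 29.8 − 11.2 = 18.6 DD/day.
Duration = 122 / 18.6 = 6.559 ≈ 6.6 days.

6.6 days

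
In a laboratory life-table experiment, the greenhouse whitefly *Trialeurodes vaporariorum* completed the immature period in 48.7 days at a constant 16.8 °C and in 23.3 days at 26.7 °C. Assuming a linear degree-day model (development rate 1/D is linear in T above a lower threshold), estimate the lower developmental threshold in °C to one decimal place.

7.7 °C

Under the model K = D·(T − T_b), so D₁·(T₁ − T_b) = D₂·(T₂ − T_b).
48.7·(16.8 − T_b) = 23.3·(26.7 − T_b)
T_b = (48.7·16.8 − 23.3·26.7) / (48.7 − 23.3) = 196.05 / 25.4 = 7.719 °C ≈ 7.7 °C.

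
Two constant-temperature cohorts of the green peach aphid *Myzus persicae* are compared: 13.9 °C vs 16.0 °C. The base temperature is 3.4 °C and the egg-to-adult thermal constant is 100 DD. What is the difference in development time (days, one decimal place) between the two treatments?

1.6 days

At 13.9 °C: 100 / (13.9 − 3.4) = 100 / 10.5 = 9.524 d.
At 16.0 °C: 100 / (16.0 − 3.4) = 100 / 12.6 = 7.937 d.
Difference = |9.524 − 7.937| = 1.587 ≈ 1.6 days.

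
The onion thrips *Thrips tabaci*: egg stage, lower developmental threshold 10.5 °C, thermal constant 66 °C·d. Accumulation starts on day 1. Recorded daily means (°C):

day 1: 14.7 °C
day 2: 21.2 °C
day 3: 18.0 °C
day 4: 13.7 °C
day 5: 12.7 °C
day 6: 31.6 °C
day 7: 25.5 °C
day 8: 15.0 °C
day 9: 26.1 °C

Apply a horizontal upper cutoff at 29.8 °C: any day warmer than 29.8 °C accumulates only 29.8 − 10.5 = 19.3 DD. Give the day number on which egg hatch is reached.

day 8

Daily DD above 10.5 °C (capped at 19.3): 4.2, 10.7, 7.5, 3.2, 2.2, 19.3, 15.0, 4.5, 15.6.
Cumulative: 4.2, 14.9, 22.4, 25.6, 27.8, 47.1, 62.1, 66.6, 82.2.
The total first reaches 66 DD on day 8.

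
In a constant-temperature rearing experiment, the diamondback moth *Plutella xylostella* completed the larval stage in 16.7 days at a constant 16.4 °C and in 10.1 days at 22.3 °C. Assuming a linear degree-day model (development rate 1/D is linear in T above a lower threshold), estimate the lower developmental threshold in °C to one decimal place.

7.4 °C

Under the model K = D·(T − T_b), so D₁·(T₁ − T_b) = D₂·(T₂ − T_b).
16.7·(16.4 − T_b) = 10.1·(22.3 − T_b)
T_b = (16.7·16.4 − 10.1·22.3) / (16.7 − 10.1) = 48.65 / 6.6 = 7.371 °C ≈ 7.4 °C.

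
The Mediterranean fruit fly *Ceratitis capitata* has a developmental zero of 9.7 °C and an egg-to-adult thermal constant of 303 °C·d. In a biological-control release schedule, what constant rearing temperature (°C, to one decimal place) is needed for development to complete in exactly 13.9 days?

Required daily accumulation = 303 / 13.9 = 21.799 DD/day.
T = T_base + 21.799 = 9.7 + 21.799 = 31.499 ≈ 31.5 °C.

31.5 °C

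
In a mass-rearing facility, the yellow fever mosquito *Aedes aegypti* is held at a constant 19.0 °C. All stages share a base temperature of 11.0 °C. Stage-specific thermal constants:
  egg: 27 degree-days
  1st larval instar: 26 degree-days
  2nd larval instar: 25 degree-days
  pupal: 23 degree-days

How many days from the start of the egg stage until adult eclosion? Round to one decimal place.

Daily accumulation at 19.0 °C = 19.0 − 11.0 = 8.0 DD/day.
Total K = 27 + 26 + 25 + 23 = 101 DD.
Total duration = 101 / 8.0 = 12.625 ≈ 12.6 days.

12.6 days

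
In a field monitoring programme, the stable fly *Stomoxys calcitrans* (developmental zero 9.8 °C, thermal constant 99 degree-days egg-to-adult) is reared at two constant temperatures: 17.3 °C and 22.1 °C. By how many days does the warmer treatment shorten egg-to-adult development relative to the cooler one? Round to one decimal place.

At 17.3 °C: 99 / (17.3 − 9.8) = 99 / 7.5 = 13.200 d.
At 22.1 °C: 99 / (22.1 − 9.8) = 99 / 12.3 = 8.049 d.
Difference = |13.200 − 8.049| = 5.151 ≈ 5.2 days.

5.2 days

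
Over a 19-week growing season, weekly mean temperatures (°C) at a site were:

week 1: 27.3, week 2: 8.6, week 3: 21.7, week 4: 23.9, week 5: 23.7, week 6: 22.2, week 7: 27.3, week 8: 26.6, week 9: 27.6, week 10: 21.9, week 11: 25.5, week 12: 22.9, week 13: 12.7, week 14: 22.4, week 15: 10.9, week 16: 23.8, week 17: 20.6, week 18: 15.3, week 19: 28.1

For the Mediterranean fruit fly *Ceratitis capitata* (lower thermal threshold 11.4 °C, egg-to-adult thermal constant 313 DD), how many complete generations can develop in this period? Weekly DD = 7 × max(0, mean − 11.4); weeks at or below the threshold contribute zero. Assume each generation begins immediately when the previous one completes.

Weekly DD (7 × max(0, T̄ − 11.4)): 111.3, 0.0, 72.1, 87.5, 86.1, 75.6, 111.3, 106.4, 113.4, 73.5, 98.7, 80.5, 9.1, 77.0, 0.0, 86.8, 64.4, 27.3, 116.9.
Season total = 1397.9 DD.
Complete generations = ⌊1397.9 / 313⌋ = 4.

4 generations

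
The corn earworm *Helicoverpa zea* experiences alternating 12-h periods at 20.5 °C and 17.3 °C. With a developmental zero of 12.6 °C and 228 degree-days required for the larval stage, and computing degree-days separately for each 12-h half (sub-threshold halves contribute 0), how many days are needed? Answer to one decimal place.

Day half: max(0, 20.5 − 12.6) × 0.5 = 7.9 × 0.5 = 3.95 DD.
Night half: max(0, 17.3 − 12.6) × 0.5 = 4.7 × 0.5 = 2.35 DD.
Per 24 h: 6.30 DD/day.
Duration = 228 / 6.30 = 36.190 ≈ 36.2 days.

36.2 days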